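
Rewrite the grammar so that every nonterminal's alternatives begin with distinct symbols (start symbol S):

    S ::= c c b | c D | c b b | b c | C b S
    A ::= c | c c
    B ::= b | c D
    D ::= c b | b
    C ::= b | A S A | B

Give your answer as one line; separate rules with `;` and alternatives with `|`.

S has alternatives sharing prefix 'c': factor to S → c S' with S' → c b | D | b b.
A has alternatives sharing prefix 'c': factor to A → c A' with A' → ε | c.

S ::= b c | C b S | c S'; A ::= c A'; B ::= b | c D; D ::= c b | b; C ::= b | A S A | B; S' ::= c b | D | b b; A' ::= ε | c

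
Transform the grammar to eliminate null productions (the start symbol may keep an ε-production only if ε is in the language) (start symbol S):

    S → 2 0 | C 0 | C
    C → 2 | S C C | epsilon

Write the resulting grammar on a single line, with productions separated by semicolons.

The nullable symbols are {C, S}.
ε ∈ L(G) since S is nullable, so keep S → ε.
Expand every rule over subsets of its nullable positions: S → C 0 gives C 0 | 0. C → S C C gives S C C | S C | S | C C.

S → 2 0 | C 0 | 0 | C | epsilon; C → 2 | S C C | S C | S | C C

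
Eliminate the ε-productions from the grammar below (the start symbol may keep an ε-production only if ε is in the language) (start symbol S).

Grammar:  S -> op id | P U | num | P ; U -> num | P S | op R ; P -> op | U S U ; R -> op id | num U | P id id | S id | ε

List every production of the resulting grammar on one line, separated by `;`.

S -> op id | P U | num | P; U -> num | P S | op R | op; P -> op | U S U; R -> op id | num U | P id id | S id

Nullable set = {R}.
ε ∉ L(G), so no ε-production is kept.
Expand every rule over subsets of its nullable positions: U → op R gives op R | op.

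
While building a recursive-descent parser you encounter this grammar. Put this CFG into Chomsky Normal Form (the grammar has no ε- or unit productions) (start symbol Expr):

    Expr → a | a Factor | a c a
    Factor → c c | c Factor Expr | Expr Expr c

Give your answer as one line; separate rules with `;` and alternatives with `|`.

Introduce a nonterminal for each terminal appearing in a rule of length ≥ 2: X1 → a, X2 → c.
Binarize each right-hand side of length ≥ 3 by chaining fresh nonterminals (Y1, Y2, …): affected rules were Expr → X1 X2 X1; Factor → X2 Factor Expr; Factor → Expr Expr X2.

Expr → a | X1 Factor | X1 Y1; Factor → X2 X2 | X2 Y2 | Expr Y3; X1 → a; X2 → c; Y1 → X2 X1; Y2 → Factor Expr; Y3 → Expr X2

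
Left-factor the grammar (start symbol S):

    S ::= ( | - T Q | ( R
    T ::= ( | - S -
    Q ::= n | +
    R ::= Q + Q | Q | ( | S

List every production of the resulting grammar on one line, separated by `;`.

S has alternatives sharing prefix '(': factor to S → ( S' with S' → ε | R.
R has alternatives sharing prefix 'Q': factor to R → Q R' with R' → + Q | ε.

S ::= - T Q | ( S'; T ::= ( | - S -; Q ::= n | +; R ::= ( | S | Q R'; S' ::= eps | R; R' ::= + Q | eps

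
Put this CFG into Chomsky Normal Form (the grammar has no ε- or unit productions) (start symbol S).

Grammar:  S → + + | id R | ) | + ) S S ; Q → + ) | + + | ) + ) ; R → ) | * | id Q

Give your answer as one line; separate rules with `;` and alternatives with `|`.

Introduce a nonterminal for each terminal appearing in a rule of length ≥ 2: X1 → +, X2 → id, X3 → ).
Binarize each right-hand side of length ≥ 3 by chaining fresh nonterminals (Y1, Y2, …): affected rules were S → X1 X3 S S; Q → X3 X1 X3.

S → X1 X1 | X2 R | ) | X1 Y1; Q → X1 X3 | X1 X1 | X3 Y3; R → ) | * | X2 Q; X1 → +; X2 → id; X3 → ); Y1 → X3 Y2; Y2 → S S; Y3 → X1 X3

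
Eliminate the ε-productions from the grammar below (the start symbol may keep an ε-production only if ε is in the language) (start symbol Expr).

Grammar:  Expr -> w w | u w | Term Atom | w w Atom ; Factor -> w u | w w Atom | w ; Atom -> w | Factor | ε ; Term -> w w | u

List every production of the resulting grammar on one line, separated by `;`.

Nullable nonterminals: {Atom}.
ε ∉ L(G), so no ε-production is kept.
Add the nullable-subset variants: Expr → Term Atom gives Term Atom | Term. Factor → w w Atom gives w w Atom | w w.

Expr -> w w | u w | Term Atom | Term | w w Atom; Factor -> w u | w w Atom | w w | w; Atom -> w | Factor; Term -> w w | u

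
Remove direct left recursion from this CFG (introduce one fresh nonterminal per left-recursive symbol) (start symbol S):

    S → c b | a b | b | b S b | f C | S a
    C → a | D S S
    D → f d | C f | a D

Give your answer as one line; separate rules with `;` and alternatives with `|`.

Left recursion appears on S.
For S: α = {a}, β = {c b, a b, b, b S b, f C}. Rewrite as S → β S' and S' → α S' | ε.

S → c b S' | a b S' | b S' | b S b S' | f C S'; C → a | D S S; D → f d | C f | a D; S' → a S' | ε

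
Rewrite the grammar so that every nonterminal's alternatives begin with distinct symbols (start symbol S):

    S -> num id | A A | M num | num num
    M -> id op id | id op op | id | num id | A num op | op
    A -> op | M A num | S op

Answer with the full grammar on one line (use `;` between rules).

S -> A A | M num | num S'; M -> num id | A num op | op | id M'; A -> op | M A num | S op; S' -> id | num; M' -> ε | op M''; M'' -> id | op

S has alternatives sharing prefix 'num': factor to S → num S' with S' → id | num.
M has alternatives sharing prefix 'id': factor to M → id M' with M' → op id | op op | ε.
M' has alternatives sharing prefix 'op': factor to M' → op M'' with M'' → id | op.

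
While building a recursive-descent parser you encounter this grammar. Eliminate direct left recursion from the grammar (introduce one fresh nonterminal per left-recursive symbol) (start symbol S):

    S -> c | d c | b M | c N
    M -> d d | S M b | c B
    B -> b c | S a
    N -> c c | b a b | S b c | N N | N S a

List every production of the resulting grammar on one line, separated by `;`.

N is directly left-recursive.
For N: α = {N, S a}, β = {c c, b a b, S b c}. Rewrite as N → β N' and N' → α N' | ε.

S -> c | d c | b M | c N; M -> d d | S M b | c B; B -> b c | S a; N -> c c N' | b a b N' | S b c N'; N' -> N N' | S a N' | ε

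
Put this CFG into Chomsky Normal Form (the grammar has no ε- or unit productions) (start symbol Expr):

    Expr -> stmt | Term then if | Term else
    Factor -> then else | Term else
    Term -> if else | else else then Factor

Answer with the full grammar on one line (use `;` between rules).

Expr -> stmt | Term Y1 | Term X3; Factor -> X1 X3 | Term X3; Term -> X2 X3 | X3 Y2; X1 -> then; X2 -> if; X3 -> else; Y1 -> X1 X2; Y2 -> X3 Y3; Y3 -> X1 Factor

Introduce a nonterminal for each terminal appearing in a rule of length ≥ 2: X1 → then, X2 → if, X3 → else.
Binarize each right-hand side of length ≥ 3 by chaining fresh nonterminals (Y1, Y2, …): affected rules were Expr → Term X1 X2; Term → X3 X3 X1 Factor.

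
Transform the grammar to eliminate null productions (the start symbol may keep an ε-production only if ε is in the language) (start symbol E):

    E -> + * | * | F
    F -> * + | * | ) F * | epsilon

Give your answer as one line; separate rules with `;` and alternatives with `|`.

The nullable symbols are {E, F}.
ε ∈ L(G) since E is nullable, so keep E → ε.
For each production, add variants omitting each subset of nullable occurrences: F → ) F * gives ) F * | ) *.

E -> + * | * | F | ε; F -> * + | * | ) F * | ) *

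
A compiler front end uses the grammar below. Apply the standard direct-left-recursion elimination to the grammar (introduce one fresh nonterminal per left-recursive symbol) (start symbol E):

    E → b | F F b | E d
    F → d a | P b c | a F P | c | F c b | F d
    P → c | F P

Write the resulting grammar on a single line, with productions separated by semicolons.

Left recursion appears on E, F.
For E: α = {d}, β = {b, F F b}. Rewrite as E → β E' and E' → α E' | ε.
For F: α = {c b, d}, β = {d a, P b c, a F P, c}. Rewrite as F → β F' and F' → α F' | ε.

E → b E' | F F b E'; F → d a F' | P b c F' | a F P F' | c F'; P → c | F P; E' → d E' | ε; F' → c b F' | d F' | ε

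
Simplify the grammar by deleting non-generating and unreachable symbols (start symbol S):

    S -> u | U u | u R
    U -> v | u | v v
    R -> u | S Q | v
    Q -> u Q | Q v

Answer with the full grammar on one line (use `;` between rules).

S -> u | U u | u R; U -> v | u | v v; R -> u | v

Generating nonterminals: {R, S, U}.
Reachable from S after that: {R, S, U}.
Removed useless symbols: {Q} and every production mentioning them.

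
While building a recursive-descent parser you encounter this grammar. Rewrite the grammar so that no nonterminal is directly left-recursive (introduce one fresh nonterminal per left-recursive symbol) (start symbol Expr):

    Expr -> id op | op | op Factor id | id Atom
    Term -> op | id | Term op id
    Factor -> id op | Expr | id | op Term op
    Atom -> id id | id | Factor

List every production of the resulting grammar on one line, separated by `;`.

Expr -> id op | op | op Factor id | id Atom; Term -> op Term1 | id Term1; Factor -> id op | Expr | id | op Term op; Atom -> id id | id | Factor; Term1 -> op id Term1 | ε

Term is directly left-recursive.
For Term: α = {op id}, β = {op, id}. Rewrite as Term → β Term1 and Term1 → α Term1 | ε.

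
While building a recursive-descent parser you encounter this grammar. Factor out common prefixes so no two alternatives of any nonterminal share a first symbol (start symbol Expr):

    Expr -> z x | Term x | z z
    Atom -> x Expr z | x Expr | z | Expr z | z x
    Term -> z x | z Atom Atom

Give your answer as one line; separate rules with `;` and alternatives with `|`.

Expr -> Term x | z Expr1; Atom -> Expr z | x Expr Atom1 | z Atom2; Term -> z Term1; Expr1 -> x | z; Atom1 -> z | ε; Atom2 -> ε | x; Term1 -> x | Atom Atom

Expr has alternatives sharing prefix 'z': factor to Expr → z Expr1 with Expr1 → x | z.
Atom has alternatives sharing prefix 'x Expr': factor to Atom → x Expr Atom1 with Atom1 → z | ε.
Atom has alternatives sharing prefix 'z': factor to Atom → z Atom2 with Atom2 → ε | x.
Term has alternatives sharing prefix 'z': factor to Term → z Term1 with Term1 → x | Atom Atom.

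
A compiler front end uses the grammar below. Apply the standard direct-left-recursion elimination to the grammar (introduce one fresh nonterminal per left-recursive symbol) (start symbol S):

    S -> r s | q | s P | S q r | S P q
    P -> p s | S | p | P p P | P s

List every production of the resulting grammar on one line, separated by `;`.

S -> r s S' | q S' | s P S'; P -> p s P' | S P' | p P'; S' -> q r S' | P q S' | ε; P' -> p P P' | s P' | ε

Left recursion appears on S, P.
For S: α = {q r, P q}, β = {r s, q, s P}. Rewrite as S → β S' and S' → α S' | ε.
For P: α = {p P, s}, β = {p s, S, p}. Rewrite as P → β P' and P' → α P' | ε.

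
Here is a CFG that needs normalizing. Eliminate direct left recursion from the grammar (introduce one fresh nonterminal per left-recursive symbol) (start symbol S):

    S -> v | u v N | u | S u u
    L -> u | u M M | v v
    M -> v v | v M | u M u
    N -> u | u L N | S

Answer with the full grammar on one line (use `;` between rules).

S is directly left-recursive.
For S: α = {u u}, β = {v, u v N, u}. Rewrite as S → β S' and S' → α S' | ε.

S -> v S' | u v N S' | u S'; L -> u | u M M | v v; M -> v v | v M | u M u; N -> u | u L N | S; S' -> u u S' | epsilon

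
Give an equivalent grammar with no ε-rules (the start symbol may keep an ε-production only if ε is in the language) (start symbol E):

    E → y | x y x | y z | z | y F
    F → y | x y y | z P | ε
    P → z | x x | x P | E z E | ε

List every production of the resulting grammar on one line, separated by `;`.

Nullable set = {F, P}.
ε ∉ L(G), so no ε-production is kept.
For each production, add variants omitting each subset of nullable occurrences: F → z P gives z P | z. P → x P gives x P | x.

E → y | x y x | y z | z | y F; F → y | x y y | z P | z; P → z | x x | x P | x | E z E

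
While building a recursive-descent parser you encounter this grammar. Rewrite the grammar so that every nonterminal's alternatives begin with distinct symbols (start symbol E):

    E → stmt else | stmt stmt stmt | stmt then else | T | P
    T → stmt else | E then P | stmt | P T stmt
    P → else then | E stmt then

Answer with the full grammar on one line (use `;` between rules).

E has alternatives sharing prefix 'stmt': factor to E → stmt E' with E' → else | stmt stmt | then else.
T has alternatives sharing prefix 'stmt': factor to T → stmt T' with T' → else | ε.

E → T | P | stmt E'; T → E then P | P T stmt | stmt T'; P → else then | E stmt then; E' → else | stmt stmt | then else; T' → else | ε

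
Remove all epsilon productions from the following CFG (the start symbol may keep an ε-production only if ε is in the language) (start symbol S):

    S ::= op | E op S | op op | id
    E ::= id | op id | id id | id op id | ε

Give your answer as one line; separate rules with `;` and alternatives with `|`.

The nullable symbols are {E}.
ε ∉ L(G), so no ε-production is kept.
For each production, add variants omitting each subset of nullable occurrences: S → E op S gives E op S | op S.

S ::= op | E op S | op S | op op | id; E ::= id | op id | id id | id op id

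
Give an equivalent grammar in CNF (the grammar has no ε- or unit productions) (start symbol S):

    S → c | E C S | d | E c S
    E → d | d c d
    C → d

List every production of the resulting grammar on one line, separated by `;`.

S → c | E Y1 | d | E Y2; E → d | X2 Y3; C → d; X1 → c; X2 → d; Y1 → C S; Y2 → X1 S; Y3 → X1 X2

Introduce a nonterminal for each terminal appearing in a rule of length ≥ 2: X1 → c, X2 → d.
Binarize each right-hand side of length ≥ 3 by chaining fresh nonterminals (Y1, Y2, …): affected rules were S → E C S; S → E X1 S; E → X2 X1 X2.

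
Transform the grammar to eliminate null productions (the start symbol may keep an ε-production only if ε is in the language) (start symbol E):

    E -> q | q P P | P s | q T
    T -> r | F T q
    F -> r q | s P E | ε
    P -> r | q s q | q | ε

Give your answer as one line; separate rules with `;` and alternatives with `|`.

E -> q | q P P | q P | P s | s | q T; T -> r | F T q | T q; F -> r q | s P E | s E; P -> r | q s q | q

Nullable set = {F, P}.
ε ∉ L(G), so no ε-production is kept.
Expand every rule over subsets of its nullable positions: E → q P P gives q P P | q P. E → P s gives P s | s. T → F T q gives F T q | T q. F → s P E gives s P E | s E.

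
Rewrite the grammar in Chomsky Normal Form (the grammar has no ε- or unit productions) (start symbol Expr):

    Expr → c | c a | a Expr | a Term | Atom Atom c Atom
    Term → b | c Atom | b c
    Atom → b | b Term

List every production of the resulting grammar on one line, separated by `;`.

Introduce a nonterminal for each terminal appearing in a rule of length ≥ 2: X1 → c, X2 → a, X3 → b.
Binarize each right-hand side of length ≥ 3 by chaining fresh nonterminals (Y1, Y2, …): affected rules were Expr → Atom Atom X1 Atom.

Expr → c | X1 X2 | X2 Expr | X2 Term | Atom Y1; Term → b | X1 Atom | X3 X1; Atom → b | X3 Term; X1 → c; X2 → a; X3 → b; Y1 → Atom Y2; Y2 → X1 Atom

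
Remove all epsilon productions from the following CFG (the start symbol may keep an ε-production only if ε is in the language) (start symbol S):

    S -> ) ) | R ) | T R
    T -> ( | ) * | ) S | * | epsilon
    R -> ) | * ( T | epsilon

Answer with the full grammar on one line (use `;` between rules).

Nullable set = {R, S, T}.
ε ∈ L(G) since S is nullable, so keep S → ε.
Expand every rule over subsets of its nullable positions: S → R ) gives R ) | ). S → T R gives T R | T | R. T → ) S gives ) S | ). R → * ( T gives * ( T | * (.

S -> ) ) | R ) | ) | T R | T | R | epsilon; T -> ( | ) * | ) S | ) | *; R -> ) | * ( T | * (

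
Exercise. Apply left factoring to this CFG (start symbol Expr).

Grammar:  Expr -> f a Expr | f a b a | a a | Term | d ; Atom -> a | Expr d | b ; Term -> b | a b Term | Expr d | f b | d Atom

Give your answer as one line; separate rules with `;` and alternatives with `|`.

Expr has alternatives sharing prefix 'f a': factor to Expr → f a Expr1 with Expr1 → Expr | b a.

Expr -> a a | Term | d | f a Expr1; Atom -> a | Expr d | b; Term -> b | a b Term | Expr d | f b | d Atom; Expr1 -> Expr | b a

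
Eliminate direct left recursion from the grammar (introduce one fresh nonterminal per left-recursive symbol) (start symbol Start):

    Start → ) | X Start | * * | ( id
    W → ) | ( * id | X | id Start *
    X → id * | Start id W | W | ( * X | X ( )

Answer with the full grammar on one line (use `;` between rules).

Start → ) | X Start | * * | ( id; W → ) | ( * id | X | id Start *; X → id * X1 | Start id W X1 | W X1 | ( * X X1; X1 → ( ) X1 | eps

Left recursion appears on X.
For X: α = {( )}, β = {id *, Start id W, W, ( * X}. Rewrite as X → β X1 and X1 → α X1 | ε.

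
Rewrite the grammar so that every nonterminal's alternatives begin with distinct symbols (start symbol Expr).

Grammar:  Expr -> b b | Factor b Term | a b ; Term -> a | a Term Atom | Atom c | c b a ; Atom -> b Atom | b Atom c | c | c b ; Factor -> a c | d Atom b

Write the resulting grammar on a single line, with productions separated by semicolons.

Expr -> b b | Factor b Term | a b; Term -> Atom c | c b a | a Term1; Atom -> b Atom Atom1 | c Atom2; Factor -> a c | d Atom b; Term1 -> ε | Term Atom; Atom1 -> ε | c; Atom2 -> ε | b

Term has alternatives sharing prefix 'a': factor to Term → a Term1 with Term1 → ε | Term Atom.
Atom has alternatives sharing prefix 'b Atom': factor to Atom → b Atom Atom1 with Atom1 → ε | c.
Atom has alternatives sharing prefix 'c': factor to Atom → c Atom2 with Atom2 → ε | b.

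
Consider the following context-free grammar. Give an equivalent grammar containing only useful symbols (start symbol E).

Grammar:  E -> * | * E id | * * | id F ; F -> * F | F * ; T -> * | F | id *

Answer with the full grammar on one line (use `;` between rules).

E -> * | * E id | * *

Generating nonterminals: {E, T}.
Reachable from E after that: {E}.
Removed useless symbols: {F, T} and every production mentioning them.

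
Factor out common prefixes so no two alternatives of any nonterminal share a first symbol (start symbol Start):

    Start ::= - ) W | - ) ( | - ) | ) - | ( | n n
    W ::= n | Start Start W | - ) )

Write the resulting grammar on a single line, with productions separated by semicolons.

Start has alternatives sharing prefix '- )': factor to Start → - ) Start1 with Start1 → W | ( | ε.

Start ::= ) - | ( | n n | - ) Start1; W ::= n | Start Start W | - ) ); Start1 ::= W | ( | epsilon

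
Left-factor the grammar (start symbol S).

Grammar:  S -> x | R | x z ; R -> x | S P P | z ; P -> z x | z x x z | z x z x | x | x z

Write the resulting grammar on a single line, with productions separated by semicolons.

S has alternatives sharing prefix 'x': factor to S → x S' with S' → ε | z.
P has alternatives sharing prefix 'z x': factor to P → z x P' with P' → ε | x z | z x.
P has alternatives sharing prefix 'x': factor to P → x P'' with P'' → ε | z.

S -> R | x S'; R -> x | S P P | z; P -> z x P' | x P''; S' -> ε | z; P' -> ε | x z | z x; P'' -> ε | z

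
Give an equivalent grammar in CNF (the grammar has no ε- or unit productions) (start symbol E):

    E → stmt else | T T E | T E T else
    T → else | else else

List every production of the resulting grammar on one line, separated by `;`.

E → X1 X2 | T Y1 | T Y2; T → else | X2 X2; X1 → stmt; X2 → else; Y1 → T E; Y2 → E Y3; Y3 → T X2

Introduce a nonterminal for each terminal appearing in a rule of length ≥ 2: X1 → stmt, X2 → else.
Binarize each right-hand side of length ≥ 3 by chaining fresh nonterminals (Y1, Y2, …): affected rules were E → T T E; E → T E T X2.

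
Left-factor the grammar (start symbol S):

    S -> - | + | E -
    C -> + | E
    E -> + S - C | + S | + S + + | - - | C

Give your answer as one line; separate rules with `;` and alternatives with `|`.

E has alternatives sharing prefix '+ S': factor to E → + S E' with E' → - C | ε | + +.

S -> - | + | E -; C -> + | E; E -> - - | C | + S E'; E' -> - C | eps | + +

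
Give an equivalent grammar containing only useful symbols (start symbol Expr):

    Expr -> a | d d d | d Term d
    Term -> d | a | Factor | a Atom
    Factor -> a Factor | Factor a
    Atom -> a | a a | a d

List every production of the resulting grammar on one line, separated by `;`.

Generating nonterminals: {Atom, Expr, Term}.
Reachable from Expr after that: {Atom, Expr, Term}.
Removed useless symbols: {Factor} and every production mentioning them.

Expr -> a | d d d | d Term d; Term -> d | a | a Atom; Atom -> a | a a | a d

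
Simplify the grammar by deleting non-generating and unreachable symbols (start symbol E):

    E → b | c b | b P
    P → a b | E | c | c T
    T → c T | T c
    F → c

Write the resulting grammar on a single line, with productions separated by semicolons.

E → b | c b | b P; P → a b | E | c

Generating nonterminals: {E, F, P}.
Reachable from E after that: {E, P}.
Removed useless symbols: {F, T} and every production mentioning them.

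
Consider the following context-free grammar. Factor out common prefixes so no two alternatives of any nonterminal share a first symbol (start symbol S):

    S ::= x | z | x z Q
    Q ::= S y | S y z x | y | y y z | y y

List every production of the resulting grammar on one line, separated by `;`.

S ::= z | x S'; Q ::= y Q' | S y Q''; S' ::= ε | z Q; Q' ::= ε | y Q'''; Q'' ::= ε | z x; Q''' ::= z | ε

S has alternatives sharing prefix 'x': factor to S → x S' with S' → ε | z Q.
Q has alternatives sharing prefix 'y': factor to Q → y Q' with Q' → ε | y z | y.
Q has alternatives sharing prefix 'S y': factor to Q → S y Q'' with Q'' → ε | z x.
Q' has alternatives sharing prefix 'y': factor to Q' → y Q''' with Q''' → z | ε.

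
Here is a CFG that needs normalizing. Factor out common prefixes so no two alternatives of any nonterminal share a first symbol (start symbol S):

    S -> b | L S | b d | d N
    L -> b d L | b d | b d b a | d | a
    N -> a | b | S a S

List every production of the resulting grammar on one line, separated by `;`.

S has alternatives sharing prefix 'b': factor to S → b S' with S' → ε | d.
L has alternatives sharing prefix 'b d': factor to L → b d L' with L' → L | ε | b a.

S -> L S | d N | b S'; L -> d | a | b d L'; N -> a | b | S a S; S' -> ε | d; L' -> L | ε | b a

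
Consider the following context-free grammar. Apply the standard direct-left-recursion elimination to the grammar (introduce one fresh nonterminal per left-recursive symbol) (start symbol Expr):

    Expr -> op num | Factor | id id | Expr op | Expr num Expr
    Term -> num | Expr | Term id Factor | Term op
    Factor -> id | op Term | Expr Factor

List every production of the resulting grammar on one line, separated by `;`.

Left recursion appears on Expr, Term.
For Expr: α = {op, num Expr}, β = {op num, Factor, id id}. Rewrite as Expr → β Expr1 and Expr1 → α Expr1 | ε.
For Term: α = {id Factor, op}, β = {num, Expr}. Rewrite as Term → β Term1 and Term1 → α Term1 | ε.

Expr -> op num Expr1 | Factor Expr1 | id id Expr1; Term -> num Term1 | Expr Term1; Factor -> id | op Term | Expr Factor; Expr1 -> op Expr1 | num Expr Expr1 | ε; Term1 -> id Factor Term1 | op Term1 | ε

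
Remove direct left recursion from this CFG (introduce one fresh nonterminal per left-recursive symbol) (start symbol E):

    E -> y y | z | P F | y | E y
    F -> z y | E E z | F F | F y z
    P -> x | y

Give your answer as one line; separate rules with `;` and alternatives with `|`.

Left recursion appears on E, F.
For E: α = {y}, β = {y y, z, P F, y}. Rewrite as E → β E' and E' → α E' | ε.
For F: α = {F, y z}, β = {z y, E E z}. Rewrite as F → β F' and F' → α F' | ε.

E -> y y E' | z E' | P F E' | y E'; F -> z y F' | E E z F'; P -> x | y; E' -> y E' | ε; F' -> F F' | y z F' | ε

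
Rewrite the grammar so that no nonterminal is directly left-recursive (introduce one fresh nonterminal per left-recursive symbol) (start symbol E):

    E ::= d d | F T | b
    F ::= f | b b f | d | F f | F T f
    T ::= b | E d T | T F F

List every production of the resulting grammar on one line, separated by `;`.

E ::= d d | F T | b; F ::= f F' | b b f F' | d F'; T ::= b T' | E d T T'; F' ::= f F' | T f F' | ε; T' ::= F F T' | ε

F, T are directly left-recursive.
For F: α = {f, T f}, β = {f, b b f, d}. Rewrite as F → β F' and F' → α F' | ε.
For T: α = {F F}, β = {b, E d T}. Rewrite as T → β T' and T' → α T' | ε.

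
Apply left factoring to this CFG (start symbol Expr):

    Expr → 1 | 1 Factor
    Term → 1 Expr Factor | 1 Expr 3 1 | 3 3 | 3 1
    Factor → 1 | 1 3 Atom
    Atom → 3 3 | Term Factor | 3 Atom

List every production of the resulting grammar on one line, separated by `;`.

Expr → 1 Expr1; Term → 1 Expr Term1 | 3 Term2; Factor → 1 Factor1; Atom → Term Factor | 3 Atom1; Expr1 → ε | Factor; Term1 → Factor | 3 1; Term2 → 3 | 1; Factor1 → ε | 3 Atom; Atom1 → 3 | Atom

Expr has alternatives sharing prefix '1': factor to Expr → 1 Expr1 with Expr1 → ε | Factor.
Term has alternatives sharing prefix '1 Expr': factor to Term → 1 Expr Term1 with Term1 → Factor | 3 1.
Term has alternatives sharing prefix '3': factor to Term → 3 Term2 with Term2 → 3 | 1.
Factor has alternatives sharing prefix '1': factor to Factor → 1 Factor1 with Factor1 → ε | 3 Atom.
Atom has alternatives sharing prefix '3': factor to Atom → 3 Atom1 with Atom1 → 3 | Atom.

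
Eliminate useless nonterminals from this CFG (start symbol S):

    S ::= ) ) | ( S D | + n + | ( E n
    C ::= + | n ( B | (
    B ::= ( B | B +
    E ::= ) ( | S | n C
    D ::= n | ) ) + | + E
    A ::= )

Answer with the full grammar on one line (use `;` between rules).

Generating nonterminals: {A, C, D, E, S}.
Reachable from S after that: {C, D, E, S}.
Removed useless symbols: {A, B} and every production mentioning them.

S ::= ) ) | ( S D | + n + | ( E n; C ::= + | (; E ::= ) ( | S | n C; D ::= n | ) ) + | + E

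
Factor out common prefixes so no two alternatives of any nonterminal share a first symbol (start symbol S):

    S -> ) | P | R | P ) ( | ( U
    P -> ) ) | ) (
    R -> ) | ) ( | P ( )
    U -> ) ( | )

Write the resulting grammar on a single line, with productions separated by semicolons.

S -> ) | R | ( U | P S'; P -> ) P'; R -> P ( ) | ) R'; U -> ) U'; S' -> ε | ) (; P' -> ) | (; R' -> ε | (; U' -> ( | ε

S has alternatives sharing prefix 'P': factor to S → P S' with S' → ε | ) (.
P has alternatives sharing prefix ')': factor to P → ) P' with P' → ) | (.
R has alternatives sharing prefix ')': factor to R → ) R' with R' → ε | (.
U has alternatives sharing prefix ')': factor to U → ) U' with U' → ( | ε.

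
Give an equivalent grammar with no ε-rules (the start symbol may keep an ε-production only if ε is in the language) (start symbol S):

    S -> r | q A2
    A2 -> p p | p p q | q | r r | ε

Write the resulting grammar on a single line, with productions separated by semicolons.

Nullable nonterminals: {A2}.
ε ∉ L(G), so no ε-production is kept.
Expand every rule over subsets of its nullable positions: S → q A2 gives q A2 | q.

S -> r | q A2 | q; A2 -> p p | p p q | q | r r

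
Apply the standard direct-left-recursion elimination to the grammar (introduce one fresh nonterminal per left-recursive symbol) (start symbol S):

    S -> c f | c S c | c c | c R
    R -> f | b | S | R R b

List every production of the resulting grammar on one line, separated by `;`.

Left recursion appears on R.
For R: α = {R b}, β = {f, b, S}. Rewrite as R → β R' and R' → α R' | ε.

S -> c f | c S c | c c | c R; R -> f R' | b R' | S R'; R' -> R b R' | ε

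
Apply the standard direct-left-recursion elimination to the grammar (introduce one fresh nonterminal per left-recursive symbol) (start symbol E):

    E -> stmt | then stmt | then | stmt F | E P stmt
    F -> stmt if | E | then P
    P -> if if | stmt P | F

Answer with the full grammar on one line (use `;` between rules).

E -> stmt E' | then stmt E' | then E' | stmt F E'; F -> stmt if | E | then P; P -> if if | stmt P | F; E' -> P stmt E' | eps

Directly left-recursive nonterminal: E.
For E: α = {P stmt}, β = {stmt, then stmt, then, stmt F}. Rewrite as E → β E' and E' → α E' | ε.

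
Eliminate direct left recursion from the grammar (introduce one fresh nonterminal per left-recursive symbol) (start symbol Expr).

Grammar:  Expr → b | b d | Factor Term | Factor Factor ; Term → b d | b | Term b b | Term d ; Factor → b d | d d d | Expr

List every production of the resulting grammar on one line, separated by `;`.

Term is directly left-recursive.
For Term: α = {b b, d}, β = {b d, b}. Rewrite as Term → β Term1 and Term1 → α Term1 | ε.

Expr → b | b d | Factor Term | Factor Factor; Term → b d Term1 | b Term1; Factor → b d | d d d | Expr; Term1 → b b Term1 | d Term1 | eps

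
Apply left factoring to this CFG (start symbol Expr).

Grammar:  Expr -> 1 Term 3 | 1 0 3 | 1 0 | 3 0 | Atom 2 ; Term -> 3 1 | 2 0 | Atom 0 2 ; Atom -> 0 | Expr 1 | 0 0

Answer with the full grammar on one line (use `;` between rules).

Expr has alternatives sharing prefix '1': factor to Expr → 1 Expr1 with Expr1 → Term 3 | 0 3 | 0.
Atom has alternatives sharing prefix '0': factor to Atom → 0 Atom1 with Atom1 → ε | 0.
Expr1 has alternatives sharing prefix '0': factor to Expr1 → 0 Expr11 with Expr11 → 3 | ε.

Expr -> 3 0 | Atom 2 | 1 Expr1; Term -> 3 1 | 2 0 | Atom 0 2; Atom -> Expr 1 | 0 Atom1; Expr1 -> Term 3 | 0 Expr11; Atom1 -> ε | 0; Expr11 -> 3 | ε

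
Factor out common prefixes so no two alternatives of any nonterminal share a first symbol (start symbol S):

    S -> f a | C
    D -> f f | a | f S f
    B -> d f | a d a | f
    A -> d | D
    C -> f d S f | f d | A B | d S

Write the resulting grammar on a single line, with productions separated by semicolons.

D has alternatives sharing prefix 'f': factor to D → f D' with D' → f | S f.
C has alternatives sharing prefix 'f d': factor to C → f d C' with C' → S f | ε.

S -> f a | C; D -> a | f D'; B -> d f | a d a | f; A -> d | D; C -> A B | d S | f d C'; D' -> f | S f; C' -> S f | ε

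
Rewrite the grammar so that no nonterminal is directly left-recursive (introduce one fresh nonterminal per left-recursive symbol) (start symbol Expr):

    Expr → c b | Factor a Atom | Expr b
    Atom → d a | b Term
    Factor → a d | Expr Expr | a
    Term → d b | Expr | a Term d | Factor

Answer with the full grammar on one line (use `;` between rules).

Expr → c b Expr1 | Factor a Atom Expr1; Atom → d a | b Term; Factor → a d | Expr Expr | a; Term → d b | Expr | a Term d | Factor; Expr1 → b Expr1 | eps

Left recursion appears on Expr.
For Expr: α = {b}, β = {c b, Factor a Atom}. Rewrite as Expr → β Expr1 and Expr1 → α Expr1 | ε.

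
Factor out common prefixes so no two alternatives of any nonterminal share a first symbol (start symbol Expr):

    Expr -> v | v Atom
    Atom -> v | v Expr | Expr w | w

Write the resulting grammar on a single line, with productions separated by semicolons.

Expr -> v Expr1; Atom -> Expr w | w | v Atom1; Expr1 -> ε | Atom; Atom1 -> ε | Expr

Expr has alternatives sharing prefix 'v': factor to Expr → v Expr1 with Expr1 → ε | Atom.
Atom has alternatives sharing prefix 'v': factor to Atom → v Atom1 with Atom1 → ε | Expr.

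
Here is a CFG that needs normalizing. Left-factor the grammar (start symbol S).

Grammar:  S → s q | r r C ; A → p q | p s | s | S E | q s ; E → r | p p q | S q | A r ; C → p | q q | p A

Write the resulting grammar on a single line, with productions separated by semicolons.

A has alternatives sharing prefix 'p': factor to A → p A' with A' → q | s.
C has alternatives sharing prefix 'p': factor to C → p C' with C' → ε | A.

S → s q | r r C; A → s | S E | q s | p A'; E → r | p p q | S q | A r; C → q q | p C'; A' → q | s; C' → ε | A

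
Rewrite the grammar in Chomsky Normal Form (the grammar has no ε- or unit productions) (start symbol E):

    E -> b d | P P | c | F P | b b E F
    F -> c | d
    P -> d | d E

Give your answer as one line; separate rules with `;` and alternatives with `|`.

Introduce a nonterminal for each terminal appearing in a rule of length ≥ 2: X1 → b, X2 → d.
Binarize each right-hand side of length ≥ 3 by chaining fresh nonterminals (Y1, Y2, …): affected rules were E → X1 X1 E F.

E -> X1 X2 | P P | c | F P | X1 Y1; F -> c | d; P -> d | X2 E; X1 -> b; X2 -> d; Y1 -> X1 Y2; Y2 -> E F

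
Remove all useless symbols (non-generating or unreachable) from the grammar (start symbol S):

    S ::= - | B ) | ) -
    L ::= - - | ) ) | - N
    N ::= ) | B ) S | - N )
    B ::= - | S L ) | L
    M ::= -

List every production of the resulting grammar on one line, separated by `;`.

Generating nonterminals: {B, L, M, N, S}.
Reachable from S after that: {B, L, N, S}.
Removed useless symbols: {M} and every production mentioning them.

S ::= - | B ) | ) -; L ::= - - | ) ) | - N; N ::= ) | B ) S | - N ); B ::= - | S L ) | L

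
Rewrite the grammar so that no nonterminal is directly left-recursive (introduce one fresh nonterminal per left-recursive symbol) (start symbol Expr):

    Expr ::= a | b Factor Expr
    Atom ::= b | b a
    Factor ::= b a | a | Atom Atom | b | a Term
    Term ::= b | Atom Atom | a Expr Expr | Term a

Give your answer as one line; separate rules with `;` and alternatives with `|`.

Term is directly left-recursive.
For Term: α = {a}, β = {b, Atom Atom, a Expr Expr}. Rewrite as Term → β Term1 and Term1 → α Term1 | ε.

Expr ::= a | b Factor Expr; Atom ::= b | b a; Factor ::= b a | a | Atom Atom | b | a Term; Term ::= b Term1 | Atom Atom Term1 | a Expr Expr Term1; Term1 ::= a Term1 | ε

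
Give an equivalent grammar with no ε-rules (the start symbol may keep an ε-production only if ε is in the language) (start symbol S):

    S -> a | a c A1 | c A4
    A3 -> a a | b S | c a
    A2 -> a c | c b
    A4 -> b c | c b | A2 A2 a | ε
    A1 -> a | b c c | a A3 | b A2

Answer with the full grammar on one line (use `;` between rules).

Nullable nonterminals: {A4}.
ε ∉ L(G), so no ε-production is kept.
For each production, add variants omitting each subset of nullable occurrences: S → c A4 gives c A4 | c.

S -> a | a c A1 | c A4 | c; A3 -> a a | b S | c a; A2 -> a c | c b; A4 -> b c | c b | A2 A2 a; A1 -> a | b c c | a A3 | b A2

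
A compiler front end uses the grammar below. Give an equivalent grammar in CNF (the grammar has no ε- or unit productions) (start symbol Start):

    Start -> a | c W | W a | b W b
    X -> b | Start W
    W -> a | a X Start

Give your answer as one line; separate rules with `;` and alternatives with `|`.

Start -> a | X1 W | W X2 | X3 Y1; X -> b | Start W; W -> a | X2 Y2; X1 -> c; X2 -> a; X3 -> b; Y1 -> W X3; Y2 -> X Start

Introduce a nonterminal for each terminal appearing in a rule of length ≥ 2: X1 → c, X2 → a, X3 → b.
Binarize each right-hand side of length ≥ 3 by chaining fresh nonterminals (Y1, Y2, …): affected rules were Start → X3 W X3; W → X2 X Start.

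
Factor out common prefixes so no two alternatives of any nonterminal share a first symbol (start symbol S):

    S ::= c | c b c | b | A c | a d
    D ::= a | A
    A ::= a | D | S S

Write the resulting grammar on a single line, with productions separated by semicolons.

S has alternatives sharing prefix 'c': factor to S → c S' with S' → ε | b c.

S ::= b | A c | a d | c S'; D ::= a | A; A ::= a | D | S S; S' ::= ε | b c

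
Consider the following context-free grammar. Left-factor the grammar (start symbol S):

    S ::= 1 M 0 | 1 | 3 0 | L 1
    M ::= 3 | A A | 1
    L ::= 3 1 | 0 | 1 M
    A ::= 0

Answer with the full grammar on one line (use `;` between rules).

S has alternatives sharing prefix '1': factor to S → 1 S' with S' → M 0 | ε.

S ::= 3 0 | L 1 | 1 S'; M ::= 3 | A A | 1; L ::= 3 1 | 0 | 1 M; A ::= 0; S' ::= M 0 | ε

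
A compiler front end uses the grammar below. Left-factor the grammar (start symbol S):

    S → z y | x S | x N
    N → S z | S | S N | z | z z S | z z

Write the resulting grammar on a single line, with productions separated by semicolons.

S has alternatives sharing prefix 'x': factor to S → x S' with S' → S | N.
N has alternatives sharing prefix 'S': factor to N → S N' with N' → z | ε | N.
N has alternatives sharing prefix 'z': factor to N → z N'' with N'' → ε | z S | z.
N'' has alternatives sharing prefix 'z': factor to N'' → z N''' with N''' → S | ε.

S → z y | x S'; N → S N' | z N''; S' → S | N; N' → z | ε | N; N'' → ε | z N'''; N''' → S | ε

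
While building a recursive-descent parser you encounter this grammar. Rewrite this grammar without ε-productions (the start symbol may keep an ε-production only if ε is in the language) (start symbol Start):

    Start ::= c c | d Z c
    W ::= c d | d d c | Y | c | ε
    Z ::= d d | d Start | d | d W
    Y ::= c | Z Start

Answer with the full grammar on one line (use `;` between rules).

Start ::= c c | d Z c; W ::= c d | d d c | Y | c; Z ::= d d | d Start | d | d W; Y ::= c | Z Start

Nullable nonterminals: {W}.
ε ∉ L(G), so no ε-production is kept.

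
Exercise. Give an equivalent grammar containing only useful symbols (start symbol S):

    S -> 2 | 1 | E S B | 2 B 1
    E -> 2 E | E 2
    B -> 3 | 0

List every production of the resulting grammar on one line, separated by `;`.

S -> 2 | 1 | 2 B 1; B -> 3 | 0

Generating nonterminals: {B, S}.
Reachable from S after that: {B, S}.
Removed useless symbols: {E} and every production mentioning them.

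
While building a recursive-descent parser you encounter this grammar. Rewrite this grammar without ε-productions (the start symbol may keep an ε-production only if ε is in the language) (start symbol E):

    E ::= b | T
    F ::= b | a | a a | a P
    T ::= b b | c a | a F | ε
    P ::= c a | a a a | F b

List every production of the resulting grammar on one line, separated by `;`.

Nullable set = {E, T}.
ε ∈ L(G) since E is nullable, so keep E → ε.

E ::= b | T | ε; F ::= b | a | a a | a P; T ::= b b | c a | a F; P ::= c a | a a a | F b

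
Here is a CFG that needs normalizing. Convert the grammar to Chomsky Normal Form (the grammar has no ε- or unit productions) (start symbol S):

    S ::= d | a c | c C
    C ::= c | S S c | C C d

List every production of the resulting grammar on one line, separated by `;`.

Introduce a nonterminal for each terminal appearing in a rule of length ≥ 2: X1 → a, X2 → c, X3 → d.
Binarize each right-hand side of length ≥ 3 by chaining fresh nonterminals (Y1, Y2, …): affected rules were C → S S X2; C → C C X3.

S ::= d | X1 X2 | X2 C; C ::= c | S Y1 | C Y2; X1 ::= a; X2 ::= c; X3 ::= d; Y1 ::= S X2; Y2 ::= C X3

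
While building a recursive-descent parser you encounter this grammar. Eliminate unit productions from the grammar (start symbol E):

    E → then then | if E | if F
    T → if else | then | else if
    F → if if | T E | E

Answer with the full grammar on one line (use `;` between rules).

E → then then | if E | if F; T → if else | then | else if; F → then then | if E | if F | if if | T E

Unit pairs: F ⇒* {E}.
Replace each nonterminal's rules with the union of the non-unit rules of every nonterminal it unit-derives.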